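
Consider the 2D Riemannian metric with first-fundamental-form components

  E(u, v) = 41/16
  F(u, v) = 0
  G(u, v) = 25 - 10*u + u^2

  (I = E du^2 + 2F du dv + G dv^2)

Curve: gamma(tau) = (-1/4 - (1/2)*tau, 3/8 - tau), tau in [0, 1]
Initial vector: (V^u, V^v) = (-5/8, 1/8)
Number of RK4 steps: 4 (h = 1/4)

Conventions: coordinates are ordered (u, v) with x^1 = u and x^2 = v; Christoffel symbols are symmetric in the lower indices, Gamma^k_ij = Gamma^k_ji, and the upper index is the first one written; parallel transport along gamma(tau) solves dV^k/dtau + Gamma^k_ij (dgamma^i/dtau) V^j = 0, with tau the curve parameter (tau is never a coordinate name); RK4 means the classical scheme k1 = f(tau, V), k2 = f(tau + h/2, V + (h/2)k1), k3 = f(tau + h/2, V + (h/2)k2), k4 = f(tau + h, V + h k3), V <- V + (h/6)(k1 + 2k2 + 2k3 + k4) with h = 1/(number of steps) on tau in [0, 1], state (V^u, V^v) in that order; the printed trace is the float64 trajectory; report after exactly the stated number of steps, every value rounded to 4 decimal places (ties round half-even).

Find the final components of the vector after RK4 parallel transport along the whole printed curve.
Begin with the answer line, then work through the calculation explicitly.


Answer: V^u = -0.2672, V^v = 0.1943

gamma'(tau) = (-1/2, -1); f(tau, V)^k = -Gamma^k_ij(gamma(tau)) gamma'^i(tau) V^j; h = 1/4; intermediate values shown to 6 dp
curve data and Christoffel symbols at the stage parameters:
  tau = 0.000000: gamma = (-0.250000, 0.375000), gamma' = (-0.500000, -1.000000); Gamma_uuu = 0.000000, Gamma_uuv = 0.000000, Gamma_uvv = 2.048780, Gamma_vuu = 0.000000, Gamma_vuv = -0.190476, Gamma_vvv = 0.000000
  tau = 0.125000: gamma = (-0.312500, 0.250000), gamma' = (-0.500000, -1.000000); Gamma_uuu = 0.000000, Gamma_uuv = 0.000000, Gamma_uvv = 2.073171, Gamma_vuu = 0.000000, Gamma_vuv = -0.188235, Gamma_vvv = 0.000000
  tau = 0.250000: gamma = (-0.375000, 0.125000), gamma' = (-0.500000, -1.000000); Gamma_uuu = 0.000000, Gamma_uuv = 0.000000, Gamma_uvv = 2.097561, Gamma_vuu = 0.000000, Gamma_vuv = -0.186047, Gamma_vvv = 0.000000
  tau = 0.375000: gamma = (-0.437500, 0.000000), gamma' = (-0.500000, -1.000000); Gamma_uuu = 0.000000, Gamma_uuv = 0.000000, Gamma_uvv = 2.121951, Gamma_vuu = 0.000000, Gamma_vuv = -0.183908, Gamma_vvv = 0.000000
  tau = 0.500000: gamma = (-0.500000, -0.125000), gamma' = (-0.500000, -1.000000); Gamma_uuu = 0.000000, Gamma_uuv = 0.000000, Gamma_uvv = 2.146341, Gamma_vuu = 0.000000, Gamma_vuv = -0.181818, Gamma_vvv = 0.000000
  tau = 0.625000: gamma = (-0.562500, -0.250000), gamma' = (-0.500000, -1.000000); Gamma_uuu = 0.000000, Gamma_uuv = 0.000000, Gamma_uvv = 2.170732, Gamma_vuu = 0.000000, Gamma_vuv = -0.179775, Gamma_vvv = 0.000000
  tau = 0.750000: gamma = (-0.625000, -0.375000), gamma' = (-0.500000, -1.000000); Gamma_uuu = 0.000000, Gamma_uuv = 0.000000, Gamma_uvv = 2.195122, Gamma_vuu = 0.000000, Gamma_vuv = -0.177778, Gamma_vvv = 0.000000
  tau = 0.875000: gamma = (-0.687500, -0.500000), gamma' = (-0.500000, -1.000000); Gamma_uuu = 0.000000, Gamma_uuv = 0.000000, Gamma_uvv = 2.219512, Gamma_vuu = 0.000000, Gamma_vuv = -0.175824, Gamma_vvv = 0.000000
  tau = 1.000000: gamma = (-0.750000, -0.625000), gamma' = (-0.500000, -1.000000); Gamma_uuu = 0.000000, Gamma_uuv = 0.000000, Gamma_uvv = 2.243902, Gamma_vuu = 0.000000, Gamma_vuv = -0.173913, Gamma_vvv = 0.000000
step 0: V^u = -0.6250, V^v = 0.1250
step 1: k1 = (0.256098, 0.107143), k2 = (0.286912, 0.098596), k3 = (0.284697, 0.097972), k4 = (0.313570, 0.089131); V <- V + (h/6)(k1 + 2k2 + 2k3 + k4): V^u = -0.5536, V^v = 0.1496
step 2: k1 = (0.313709, 0.089088), k2 = (0.340986, 0.079829), k3 = (0.338530, 0.079308), k4 = (0.363560, 0.069874); V <- V + (h/6)(k1 + 2k2 + 2k3 + k4): V^u = -0.4688, V^v = 0.1694
step 3: k1 = (0.363684, 0.069829), k2 = (0.386764, 0.060088), k3 = (0.384121, 0.059678), k4 = (0.404700, 0.049879); V <- V + (h/6)(k1 + 2k2 + 2k3 + k4): V^u = -0.3725, V^v = 0.1844
step 4: k1 = (0.404807, 0.049835), k2 = (0.423131, 0.039843), k3 = (0.420358, 0.039550), k4 = (0.435989, 0.029615); V <- V + (h/6)(k1 + 2k2 + 2k3 + k4): V^u = -0.2672, V^v = 0.1943


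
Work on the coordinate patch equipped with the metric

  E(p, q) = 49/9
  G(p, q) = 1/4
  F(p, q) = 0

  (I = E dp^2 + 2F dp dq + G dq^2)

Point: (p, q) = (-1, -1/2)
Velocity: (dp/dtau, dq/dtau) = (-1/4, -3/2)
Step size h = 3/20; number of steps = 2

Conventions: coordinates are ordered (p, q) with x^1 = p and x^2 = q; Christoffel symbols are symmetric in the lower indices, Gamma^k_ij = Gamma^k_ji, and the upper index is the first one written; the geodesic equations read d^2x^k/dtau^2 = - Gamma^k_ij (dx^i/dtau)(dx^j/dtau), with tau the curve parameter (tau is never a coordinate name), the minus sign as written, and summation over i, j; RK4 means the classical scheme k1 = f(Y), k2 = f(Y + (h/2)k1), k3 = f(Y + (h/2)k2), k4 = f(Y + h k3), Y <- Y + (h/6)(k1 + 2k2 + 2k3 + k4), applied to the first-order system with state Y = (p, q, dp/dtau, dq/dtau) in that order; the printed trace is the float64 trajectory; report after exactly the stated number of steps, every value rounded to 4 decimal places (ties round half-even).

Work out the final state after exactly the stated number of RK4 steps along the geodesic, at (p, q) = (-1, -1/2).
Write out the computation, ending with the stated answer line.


f(Y) = (dp/dtau, dq/dtau, -Gamma^p_ij Y'^i Y'^j, -Gamma^q_ij Y'^i Y'^j) with the Gammas evaluated at the stage position; h = 0.150000; intermediate values shown to 6 dp
step 0: p = -1.0000, q = -0.5000, dp/dtau = -0.2500, dq/dtau = -1.5000
step 1:
  k1: at (p, q) = (-1.000000, -0.500000), (dp/dtau, dq/dtau) = (-0.250000, -1.500000); Gamma_ppp = 0.000000, Gamma_ppq = 0.000000, Gamma_pqq = 0.000000, Gamma_qpp = 0.000000, Gamma_qpq = 0.000000, Gamma_qqq = 0.000000; k1 = (-0.250000, -1.500000, 0.000000, 0.000000)
  k2: at (p, q) = (-1.018750, -0.612500), (dp/dtau, dq/dtau) = (-0.250000, -1.500000); Gamma_ppp = 0.000000, Gamma_ppq = 0.000000, Gamma_pqq = 0.000000, Gamma_qpp = 0.000000, Gamma_qpq = 0.000000, Gamma_qqq = 0.000000; k2 = (-0.250000, -1.500000, 0.000000, 0.000000)
  k3: at (p, q) = (-1.018750, -0.612500), (dp/dtau, dq/dtau) = (-0.250000, -1.500000); Gamma_ppp = 0.000000, Gamma_ppq = 0.000000, Gamma_pqq = 0.000000, Gamma_qpp = 0.000000, Gamma_qpq = 0.000000, Gamma_qqq = 0.000000; k3 = (-0.250000, -1.500000, 0.000000, 0.000000)
  k4: at (p, q) = (-1.037500, -0.725000), (dp/dtau, dq/dtau) = (-0.250000, -1.500000); Gamma_ppp = 0.000000, Gamma_ppq = 0.000000, Gamma_pqq = 0.000000, Gamma_qpp = 0.000000, Gamma_qpq = 0.000000, Gamma_qqq = 0.000000; k4 = (-0.250000, -1.500000, 0.000000, 0.000000)
  Y <- Y + (h/6)(k1 + 2k2 + 2k3 + k4): p = -1.0375, q = -0.7250, dp/dtau = -0.2500, dq/dtau = -1.5000
step 2:
  k1: at (p, q) = (-1.037500, -0.725000), (dp/dtau, dq/dtau) = (-0.250000, -1.500000); Gamma_ppp = 0.000000, Gamma_ppq = 0.000000, Gamma_pqq = 0.000000, Gamma_qpp = 0.000000, Gamma_qpq = 0.000000, Gamma_qqq = 0.000000; k1 = (-0.250000, -1.500000, 0.000000, 0.000000)
  k2: at (p, q) = (-1.056250, -0.837500), (dp/dtau, dq/dtau) = (-0.250000, -1.500000); Gamma_ppp = 0.000000, Gamma_ppq = 0.000000, Gamma_pqq = 0.000000, Gamma_qpp = 0.000000, Gamma_qpq = 0.000000, Gamma_qqq = 0.000000; k2 = (-0.250000, -1.500000, 0.000000, 0.000000)
  k3: at (p, q) = (-1.056250, -0.837500), (dp/dtau, dq/dtau) = (-0.250000, -1.500000); Gamma_ppp = 0.000000, Gamma_ppq = 0.000000, Gamma_pqq = 0.000000, Gamma_qpp = 0.000000, Gamma_qpq = 0.000000, Gamma_qqq = 0.000000; k3 = (-0.250000, -1.500000, 0.000000, 0.000000)
  k4: at (p, q) = (-1.075000, -0.950000), (dp/dtau, dq/dtau) = (-0.250000, -1.500000); Gamma_ppp = 0.000000, Gamma_ppq = 0.000000, Gamma_pqq = 0.000000, Gamma_qpp = 0.000000, Gamma_qpq = 0.000000, Gamma_qqq = 0.000000; k4 = (-0.250000, -1.500000, 0.000000, 0.000000)
  Y <- Y + (h/6)(k1 + 2k2 + 2k3 + k4): p = -1.0750, q = -0.9500, dp/dtau = -0.2500, dq/dtau = -1.5000

Answer: p = -1.0750, q = -0.9500, dp/dtau = -0.2500, dq/dtau = -1.5000


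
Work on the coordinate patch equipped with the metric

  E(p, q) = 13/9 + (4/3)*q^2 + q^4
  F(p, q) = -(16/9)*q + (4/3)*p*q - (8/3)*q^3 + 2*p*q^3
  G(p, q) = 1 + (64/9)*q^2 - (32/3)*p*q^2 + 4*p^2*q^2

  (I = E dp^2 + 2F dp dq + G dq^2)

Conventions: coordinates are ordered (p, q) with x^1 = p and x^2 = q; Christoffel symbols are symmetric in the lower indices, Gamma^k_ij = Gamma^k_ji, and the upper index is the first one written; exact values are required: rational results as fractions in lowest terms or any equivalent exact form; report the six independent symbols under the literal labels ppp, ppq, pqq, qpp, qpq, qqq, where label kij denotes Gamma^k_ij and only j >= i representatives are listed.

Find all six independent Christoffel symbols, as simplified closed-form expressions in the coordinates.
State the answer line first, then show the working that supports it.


Answer: Gamma_ppp = 0, Gamma_ppq = (18*q^3 + 12*q)/(36*p^2*q^2 - 96*p*q^2 + 9*q^4 + 76*q^2 + 13), Gamma_pqq = (18*p*q^2 + 12*p - 24*q^2 - 16)/(36*p^2*q^2 - 96*p*q^2 + 9*q^4 + 76*q^2 + 13), Gamma_qpp = 0, Gamma_qpq = (36*p*q^2 - 48*q^2)/(36*p^2*q^2 - 96*p*q^2 + 9*q^4 + 76*q^2 + 13), Gamma_qqq = (36*p^2*q - 96*p*q + 64*q)/(36*p^2*q^2 - 96*p*q^2 + 9*q^4 + 76*q^2 + 13)

E = 13/9 + (4/3)*q^2 + q^4; F = -(16/9)*q + (4/3)*p*q - (8/3)*q^3 + 2*p*q^3; G = 1 + (64/9)*q^2 - (32/3)*p*q^2 + 4*p^2*q^2
Gamma^k_ij = (1/2) g^{kl} (d_i g_jl + d_j g_il - d_l g_ij), with g^inv = (1/(EG-F^2)) [[G, -F], [-F, E]]
first partials: E_p = 0, E_q = (8/3)*q + 4*q^3, F_p = (4/3)*q + 2*q^3, F_q = -16/9 + (4/3)*p - 8*q^2 + 6*p*q^2, G_p = -(32/3)*q^2 + 8*p*q^2, G_q = (128/9)*q - (64/3)*p*q + 8*p^2*q
D = EG - F^2 = 13/9 + (76/9)*q^2 - (32/3)*p*q^2 + q^4 + 4*p^2*q^2
expanded: Gamma^p_pp = (G E_p - 2F F_p + F E_q)/(2D), Gamma^p_pq = (G E_q - F G_p)/(2D), Gamma^p_qq = (2G F_q - G G_p - F G_q)/(2D), Gamma^q_pp = (2E F_p - E E_q - F E_p)/(2D), Gamma^q_pq = (E G_p - F E_q)/(2D), Gamma^q_qq = (E G_q - 2F F_q + F G_p)/(2D); substitute and cancel common factors


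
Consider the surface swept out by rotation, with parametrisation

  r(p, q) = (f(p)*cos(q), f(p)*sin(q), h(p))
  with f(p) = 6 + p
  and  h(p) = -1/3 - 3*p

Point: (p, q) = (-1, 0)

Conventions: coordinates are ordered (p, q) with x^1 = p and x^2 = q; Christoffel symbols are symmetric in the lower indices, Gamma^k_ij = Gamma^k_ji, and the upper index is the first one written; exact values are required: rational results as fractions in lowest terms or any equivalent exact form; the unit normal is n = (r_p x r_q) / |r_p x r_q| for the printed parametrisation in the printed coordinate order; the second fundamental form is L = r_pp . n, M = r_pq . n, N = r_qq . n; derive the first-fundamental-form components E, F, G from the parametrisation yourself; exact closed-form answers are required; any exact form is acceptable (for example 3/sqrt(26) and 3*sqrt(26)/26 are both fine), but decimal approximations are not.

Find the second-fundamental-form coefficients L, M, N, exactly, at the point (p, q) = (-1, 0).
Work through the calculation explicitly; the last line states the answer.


f = 5, f' = 1, f'' = 0, h' = -3, h'' = 0
E = 10, F = 0, G = 25; answer radicand W^2 = 10
unnormalised second-form numerators: l = 0, m = 0, n = -15; L = l/sqrt(10), and similarly M = m/sqrt(W^2), N = n/sqrt(W^2)

Answer: L = 0, M = 0, N = -3*sqrt(10)/2


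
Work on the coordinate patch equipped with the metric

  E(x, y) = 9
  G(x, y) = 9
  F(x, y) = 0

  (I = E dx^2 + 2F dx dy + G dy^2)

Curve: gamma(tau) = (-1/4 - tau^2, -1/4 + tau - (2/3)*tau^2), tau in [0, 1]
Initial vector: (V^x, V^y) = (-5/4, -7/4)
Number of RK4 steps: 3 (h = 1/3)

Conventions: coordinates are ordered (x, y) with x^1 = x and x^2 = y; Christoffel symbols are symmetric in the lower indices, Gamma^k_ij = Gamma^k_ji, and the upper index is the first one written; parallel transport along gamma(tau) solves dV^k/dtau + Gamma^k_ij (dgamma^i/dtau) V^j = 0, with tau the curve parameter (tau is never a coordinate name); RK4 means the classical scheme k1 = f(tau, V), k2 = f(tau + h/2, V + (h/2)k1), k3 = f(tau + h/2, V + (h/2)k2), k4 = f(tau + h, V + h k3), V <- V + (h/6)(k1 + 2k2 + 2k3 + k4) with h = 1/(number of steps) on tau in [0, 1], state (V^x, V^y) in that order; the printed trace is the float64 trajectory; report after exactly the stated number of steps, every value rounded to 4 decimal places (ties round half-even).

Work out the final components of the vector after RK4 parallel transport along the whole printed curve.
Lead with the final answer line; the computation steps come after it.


Answer: V^x = -1.2500, V^y = -1.7500

gamma'(tau) = (-2*tau, 1 - (4/3)*tau); f(tau, V)^k = -Gamma^k_ij(gamma(tau)) gamma'^i(tau) V^j; h = 1/3; intermediate values shown to 6 dp
curve data and Christoffel symbols at the stage parameters:
  tau = 0.000000: gamma = (-0.250000, -0.250000), gamma' = (0.000000, 1.000000); Gamma_xxx = 0.000000, Gamma_xxy = 0.000000, Gamma_xyy = 0.000000, Gamma_yxx = 0.000000, Gamma_yxy = 0.000000, Gamma_yyy = 0.000000
  tau = 0.166667: gamma = (-0.277778, -0.101852), gamma' = (-0.333333, 0.777778); Gamma_xxx = 0.000000, Gamma_xxy = 0.000000, Gamma_xyy = 0.000000, Gamma_yxx = 0.000000, Gamma_yxy = 0.000000, Gamma_yyy = 0.000000
  tau = 0.333333: gamma = (-0.361111, 0.009259), gamma' = (-0.666667, 0.555556); Gamma_xxx = 0.000000, Gamma_xxy = 0.000000, Gamma_xyy = 0.000000, Gamma_yxx = 0.000000, Gamma_yxy = 0.000000, Gamma_yyy = 0.000000
  tau = 0.500000: gamma = (-0.500000, 0.083333), gamma' = (-1.000000, 0.333333); Gamma_xxx = 0.000000, Gamma_xxy = 0.000000, Gamma_xyy = 0.000000, Gamma_yxx = 0.000000, Gamma_yxy = 0.000000, Gamma_yyy = 0.000000
  tau = 0.666667: gamma = (-0.694444, 0.120370), gamma' = (-1.333333, 0.111111); Gamma_xxx = 0.000000, Gamma_xxy = 0.000000, Gamma_xyy = 0.000000, Gamma_yxx = 0.000000, Gamma_yxy = 0.000000, Gamma_yyy = 0.000000
  tau = 0.833333: gamma = (-0.944444, 0.120370), gamma' = (-1.666667, -0.111111); Gamma_xxx = 0.000000, Gamma_xxy = 0.000000, Gamma_xyy = 0.000000, Gamma_yxx = 0.000000, Gamma_yxy = 0.000000, Gamma_yyy = 0.000000
  tau = 1.000000: gamma = (-1.250000, 0.083333), gamma' = (-2.000000, -0.333333); Gamma_xxx = 0.000000, Gamma_xxy = 0.000000, Gamma_xyy = 0.000000, Gamma_yxx = 0.000000, Gamma_yxy = 0.000000, Gamma_yyy = 0.000000
step 0: V^x = -1.2500, V^y = -1.7500
step 1: k1 = (0.000000, 0.000000), k2 = (0.000000, 0.000000), k3 = (0.000000, 0.000000), k4 = (0.000000, 0.000000); V <- V + (h/6)(k1 + 2k2 + 2k3 + k4): V^x = -1.2500, V^y = -1.7500
step 2: k1 = (0.000000, 0.000000), k2 = (0.000000, 0.000000), k3 = (0.000000, 0.000000), k4 = (0.000000, 0.000000); V <- V + (h/6)(k1 + 2k2 + 2k3 + k4): V^x = -1.2500, V^y = -1.7500
step 3: k1 = (0.000000, 0.000000), k2 = (0.000000, 0.000000), k3 = (0.000000, 0.000000), k4 = (0.000000, 0.000000); V <- V + (h/6)(k1 + 2k2 + 2k3 + k4): V^x = -1.2500, V^y = -1.7500


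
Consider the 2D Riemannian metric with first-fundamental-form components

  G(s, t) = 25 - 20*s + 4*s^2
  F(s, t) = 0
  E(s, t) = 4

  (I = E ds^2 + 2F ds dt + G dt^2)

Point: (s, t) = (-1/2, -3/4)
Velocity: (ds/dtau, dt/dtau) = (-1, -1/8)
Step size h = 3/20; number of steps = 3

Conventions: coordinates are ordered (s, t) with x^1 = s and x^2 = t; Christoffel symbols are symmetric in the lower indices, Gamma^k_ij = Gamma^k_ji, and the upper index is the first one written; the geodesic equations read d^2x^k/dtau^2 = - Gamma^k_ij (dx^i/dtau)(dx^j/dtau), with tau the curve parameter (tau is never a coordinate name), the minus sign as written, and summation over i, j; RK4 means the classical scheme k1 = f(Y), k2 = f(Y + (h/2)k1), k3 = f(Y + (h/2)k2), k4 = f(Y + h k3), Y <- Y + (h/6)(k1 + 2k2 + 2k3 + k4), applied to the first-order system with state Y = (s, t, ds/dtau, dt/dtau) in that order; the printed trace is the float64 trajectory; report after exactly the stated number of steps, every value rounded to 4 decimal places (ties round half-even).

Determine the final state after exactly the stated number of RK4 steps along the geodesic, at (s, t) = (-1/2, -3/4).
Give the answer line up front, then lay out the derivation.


Answer: s = -0.9541, t = -0.7989, ds/dtau = -1.0171, dt/dtau = -0.0943

f(Y) = (ds/dtau, dt/dtau, -Gamma^s_ij Y'^i Y'^j, -Gamma^t_ij Y'^i Y'^j) with the Gammas evaluated at the stage position; h = 0.150000; intermediate values shown to 6 dp
step 0: s = -0.5000, t = -0.7500, ds/dtau = -1.0000, dt/dtau = -0.1250
step 1:
  k1: at (s, t) = (-0.500000, -0.750000), (ds/dtau, dt/dtau) = (-1.000000, -0.125000); Gamma_sss = 0.000000, Gamma_sst = 0.000000, Gamma_stt = 3.000000, Gamma_tss = 0.000000, Gamma_tst = -0.333333, Gamma_ttt = 0.000000; k1 = (-1.000000, -0.125000, -0.046875, 0.083333)
  k2: at (s, t) = (-0.575000, -0.759375), (ds/dtau, dt/dtau) = (-1.003516, -0.118750); Gamma_sss = 0.000000, Gamma_sst = 0.000000, Gamma_stt = 3.075000, Gamma_tss = 0.000000, Gamma_tst = -0.325203, Gamma_ttt = 0.000000; k2 = (-1.003516, -0.118750, -0.043362, 0.077507)
  k3: at (s, t) = (-0.575264, -0.758906), (ds/dtau, dt/dtau) = (-1.003252, -0.119187); Gamma_sss = 0.000000, Gamma_sst = 0.000000, Gamma_stt = 3.075264, Gamma_tss = 0.000000, Gamma_tst = -0.325175, Gamma_ttt = 0.000000; k3 = (-1.003252, -0.119187, -0.043686, 0.077765)
  k4: at (s, t) = (-0.650488, -0.767878), (ds/dtau, dt/dtau) = (-1.006553, -0.113335); Gamma_sss = 0.000000, Gamma_sst = 0.000000, Gamma_stt = 3.150488, Gamma_tss = 0.000000, Gamma_tst = -0.317411, Gamma_ttt = 0.000000; k4 = (-1.006553, -0.113335, -0.040468, 0.072419)
  Y <- Y + (h/6)(k1 + 2k2 + 2k3 + k4): s = -0.6505, t = -0.7679, ds/dtau = -1.0065, dt/dtau = -0.1133
step 2:
  k1: at (s, t) = (-0.650502, -0.767855), (ds/dtau, dt/dtau) = (-1.006536, -0.113343); Gamma_sss = 0.000000, Gamma_sst = 0.000000, Gamma_stt = 3.150502, Gamma_tss = 0.000000, Gamma_tst = -0.317410, Gamma_ttt = 0.000000; k1 = (-1.006536, -0.113343, -0.040473, 0.072422)
  k2: at (s, t) = (-0.725992, -0.776356), (ds/dtau, dt/dtau) = (-1.009571, -0.107911); Gamma_sss = 0.000000, Gamma_sst = 0.000000, Gamma_stt = 3.225992, Gamma_tss = 0.000000, Gamma_tst = -0.309982, Gamma_ttt = 0.000000; k2 = (-1.009571, -0.107911, -0.037566, 0.067541)
  k3: at (s, t) = (-0.726220, -0.775949), (ds/dtau, dt/dtau) = (-1.009353, -0.108277); Gamma_sss = 0.000000, Gamma_sst = 0.000000, Gamma_stt = 3.226220, Gamma_tss = 0.000000, Gamma_tst = -0.309960, Gamma_ttt = 0.000000; k3 = (-1.009353, -0.108277, -0.037824, 0.067751)
  k4: at (s, t) = (-0.801905, -0.784097), (ds/dtau, dt/dtau) = (-1.012210, -0.103180); Gamma_sss = 0.000000, Gamma_sst = 0.000000, Gamma_stt = 3.301905, Gamma_tss = 0.000000, Gamma_tst = -0.302855, Gamma_ttt = 0.000000; k4 = (-1.012210, -0.103180, -0.035152, 0.063260)
  Y <- Y + (h/6)(k1 + 2k2 + 2k3 + k4): s = -0.8019, t = -0.7841, ds/dtau = -1.0122, dt/dtau = -0.1032
step 3:
  k1: at (s, t) = (-0.801917, -0.784078), (ds/dtau, dt/dtau) = (-1.012196, -0.103186); Gamma_sss = 0.000000, Gamma_sst = 0.000000, Gamma_stt = 3.301917, Gamma_tss = 0.000000, Gamma_tst = -0.302854, Gamma_ttt = 0.000000; k1 = (-1.012196, -0.103186, -0.035157, 0.063263)
  k2: at (s, t) = (-0.877832, -0.791817), (ds/dtau, dt/dtau) = (-1.014833, -0.098441); Gamma_sss = 0.000000, Gamma_sst = 0.000000, Gamma_stt = 3.377832, Gamma_tss = 0.000000, Gamma_tst = -0.296048, Gamma_ttt = 0.000000; k2 = (-1.014833, -0.098441, -0.032733, 0.059151)
  k3: at (s, t) = (-0.878030, -0.791461), (ds/dtau, dt/dtau) = (-1.014651, -0.098750); Gamma_sss = 0.000000, Gamma_sst = 0.000000, Gamma_stt = 3.378030, Gamma_tss = 0.000000, Gamma_tst = -0.296031, Gamma_ttt = 0.000000; k3 = (-1.014651, -0.098750, -0.032941, 0.059322)
  k4: at (s, t) = (-0.954115, -0.798890), (ds/dtau, dt/dtau) = (-1.017137, -0.094288); Gamma_sss = 0.000000, Gamma_sst = 0.000000, Gamma_stt = 3.454115, Gamma_tss = 0.000000, Gamma_tst = -0.289510, Gamma_ttt = 0.000000; k4 = (-1.017137, -0.094288, -0.030708, 0.055530)
  Y <- Y + (h/6)(k1 + 2k2 + 2k3 + k4): s = -0.9541, t = -0.7989, ds/dtau = -1.0171, dt/dtau = -0.0943


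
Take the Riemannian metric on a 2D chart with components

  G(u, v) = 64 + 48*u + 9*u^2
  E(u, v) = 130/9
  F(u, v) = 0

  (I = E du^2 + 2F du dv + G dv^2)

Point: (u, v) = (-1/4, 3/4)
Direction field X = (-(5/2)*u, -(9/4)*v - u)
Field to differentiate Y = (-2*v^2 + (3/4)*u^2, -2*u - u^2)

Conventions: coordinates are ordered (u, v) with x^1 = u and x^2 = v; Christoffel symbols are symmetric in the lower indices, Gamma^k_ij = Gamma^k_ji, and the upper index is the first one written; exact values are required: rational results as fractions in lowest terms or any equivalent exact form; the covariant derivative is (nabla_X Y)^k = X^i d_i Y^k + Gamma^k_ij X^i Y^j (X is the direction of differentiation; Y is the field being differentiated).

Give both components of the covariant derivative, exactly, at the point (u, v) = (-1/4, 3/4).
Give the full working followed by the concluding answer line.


E = 130/9, F = 0, G = 841/16 at the point
E_u = 0, E_v = 0, F_u = 0, F_v = 0, G_u = 87/2, G_v = 0
EG - F^2 = 54665/72;  g^inv = (72/54665) * [[841/16, 0], [0, 130/9]]
first-kind symbols [ij,l] = (1/2)(d_i g_jl + d_j g_il - d_l g_ij): [uu,u] = E_u/2 = 0, [uu,v] = F_u - E_v/2 = 0, [uv,u] = E_v/2 = 0, [uv,v] = G_u/2 = 87/4, [vv,u] = F_v - G_u/2 = -87/4, [vv,v] = G_v/2 = 0
Gamma^u_ij = (G*[ij,u] - F*[ij,v])/(EG - F^2), Gamma^v_ij = (E*[ij,v] - F*[ij,u])/(EG - F^2)
Gamma_uuu = 0, Gamma_uuv = 0, Gamma_uvv = -783/520, Gamma_vuu = 0, Gamma_vuv = 12/29, Gamma_vvv = 0
X = (5/8, -23/16), Y = (-69/64, 7/16) at the point

Answer: (nabla_X Y)^u = 668943/133120, (nabla_X Y)^v = -1359/7424


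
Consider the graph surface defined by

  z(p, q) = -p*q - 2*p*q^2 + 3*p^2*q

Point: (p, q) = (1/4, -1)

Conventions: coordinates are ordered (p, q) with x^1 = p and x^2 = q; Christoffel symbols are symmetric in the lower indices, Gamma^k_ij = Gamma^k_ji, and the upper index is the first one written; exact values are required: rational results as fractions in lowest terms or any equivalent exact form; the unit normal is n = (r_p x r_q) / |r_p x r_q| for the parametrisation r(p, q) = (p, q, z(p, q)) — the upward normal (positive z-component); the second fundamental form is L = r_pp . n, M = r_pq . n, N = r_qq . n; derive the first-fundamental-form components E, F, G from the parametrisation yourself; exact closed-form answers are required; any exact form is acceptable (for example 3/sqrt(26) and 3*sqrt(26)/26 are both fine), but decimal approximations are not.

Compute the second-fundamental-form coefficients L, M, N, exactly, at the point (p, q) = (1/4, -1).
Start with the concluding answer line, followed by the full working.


Answer: L = -96*sqrt(2081)/2081, M = 72*sqrt(2081)/2081, N = -16*sqrt(2081)/2081

z_p = -5/2, z_q = 15/16, z_pp = -6, z_pq = 9/2, z_qq = -1
E = 29/4, F = -75/32, G = 481/256; answer radicand W^2 = 2081/256
unnormalised second-form numerators: l = -6, m = 9/2, n = -1; L = l/sqrt(2081/256), and similarly M = m/sqrt(W^2), N = n/sqrt(W^2)


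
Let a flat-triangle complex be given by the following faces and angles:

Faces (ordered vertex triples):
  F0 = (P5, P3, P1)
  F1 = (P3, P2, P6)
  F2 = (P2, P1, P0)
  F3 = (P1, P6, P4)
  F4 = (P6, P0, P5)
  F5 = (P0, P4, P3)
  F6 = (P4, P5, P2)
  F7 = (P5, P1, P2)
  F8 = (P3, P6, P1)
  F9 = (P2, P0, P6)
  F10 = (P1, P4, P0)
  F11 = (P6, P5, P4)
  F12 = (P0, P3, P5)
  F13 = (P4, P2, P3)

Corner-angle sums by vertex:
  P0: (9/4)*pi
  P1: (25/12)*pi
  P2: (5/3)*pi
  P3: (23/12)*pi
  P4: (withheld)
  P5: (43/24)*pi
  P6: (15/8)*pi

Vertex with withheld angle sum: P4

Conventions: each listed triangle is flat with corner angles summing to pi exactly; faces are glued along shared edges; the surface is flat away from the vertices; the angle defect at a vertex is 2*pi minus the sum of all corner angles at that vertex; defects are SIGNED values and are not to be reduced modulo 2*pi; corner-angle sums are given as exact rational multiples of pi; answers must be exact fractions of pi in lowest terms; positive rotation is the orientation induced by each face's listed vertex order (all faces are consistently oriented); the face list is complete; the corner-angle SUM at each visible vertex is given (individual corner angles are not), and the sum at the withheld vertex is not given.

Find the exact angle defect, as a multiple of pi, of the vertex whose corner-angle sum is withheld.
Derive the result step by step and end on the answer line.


V = 7, E = 21, F = 14; chi = V - E + F = 0
Gauss-Bonnet: total defect = 2*pi*chi = 0; visible defects sum to (5/12)*pi

Answer: defect(P4) = (-5/12)*pi


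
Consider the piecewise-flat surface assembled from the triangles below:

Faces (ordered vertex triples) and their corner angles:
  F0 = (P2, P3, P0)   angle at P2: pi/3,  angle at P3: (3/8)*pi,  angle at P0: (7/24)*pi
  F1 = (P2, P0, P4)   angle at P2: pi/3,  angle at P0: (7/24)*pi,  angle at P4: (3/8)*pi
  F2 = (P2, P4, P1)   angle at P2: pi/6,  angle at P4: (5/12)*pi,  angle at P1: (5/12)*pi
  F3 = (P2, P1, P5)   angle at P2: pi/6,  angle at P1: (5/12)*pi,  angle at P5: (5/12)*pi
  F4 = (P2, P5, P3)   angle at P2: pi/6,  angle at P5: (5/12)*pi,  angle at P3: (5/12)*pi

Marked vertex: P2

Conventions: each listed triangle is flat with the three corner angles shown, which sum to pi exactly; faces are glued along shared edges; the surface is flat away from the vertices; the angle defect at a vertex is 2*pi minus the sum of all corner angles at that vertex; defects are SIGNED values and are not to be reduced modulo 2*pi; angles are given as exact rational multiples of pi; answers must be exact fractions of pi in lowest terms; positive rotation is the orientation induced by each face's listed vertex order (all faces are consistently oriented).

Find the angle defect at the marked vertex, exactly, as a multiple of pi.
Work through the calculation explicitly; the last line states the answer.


Sum of corner angles at P2: (7/6)*pi
defect = 2*pi - (7/6)*pi

Answer: defect(P2) = (5/6)*pi


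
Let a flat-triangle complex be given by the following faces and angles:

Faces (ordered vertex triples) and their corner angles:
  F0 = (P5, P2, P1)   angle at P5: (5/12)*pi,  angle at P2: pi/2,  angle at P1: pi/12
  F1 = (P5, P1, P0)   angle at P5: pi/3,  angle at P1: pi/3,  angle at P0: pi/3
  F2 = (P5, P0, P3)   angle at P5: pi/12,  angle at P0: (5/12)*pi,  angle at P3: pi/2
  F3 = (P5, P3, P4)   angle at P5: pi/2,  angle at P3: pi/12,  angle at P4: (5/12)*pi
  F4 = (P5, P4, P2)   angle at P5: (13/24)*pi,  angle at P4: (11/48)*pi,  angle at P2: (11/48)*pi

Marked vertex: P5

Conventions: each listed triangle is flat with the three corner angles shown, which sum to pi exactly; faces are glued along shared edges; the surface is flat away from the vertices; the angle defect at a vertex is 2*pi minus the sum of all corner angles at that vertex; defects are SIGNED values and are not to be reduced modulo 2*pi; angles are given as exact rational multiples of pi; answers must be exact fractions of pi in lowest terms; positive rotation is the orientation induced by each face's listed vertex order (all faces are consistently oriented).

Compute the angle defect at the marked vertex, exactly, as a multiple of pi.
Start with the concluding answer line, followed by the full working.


Answer: defect(P5) = pi/8

Sum of corner angles at P5: (15/8)*pi
defect = 2*pi - (15/8)*pi


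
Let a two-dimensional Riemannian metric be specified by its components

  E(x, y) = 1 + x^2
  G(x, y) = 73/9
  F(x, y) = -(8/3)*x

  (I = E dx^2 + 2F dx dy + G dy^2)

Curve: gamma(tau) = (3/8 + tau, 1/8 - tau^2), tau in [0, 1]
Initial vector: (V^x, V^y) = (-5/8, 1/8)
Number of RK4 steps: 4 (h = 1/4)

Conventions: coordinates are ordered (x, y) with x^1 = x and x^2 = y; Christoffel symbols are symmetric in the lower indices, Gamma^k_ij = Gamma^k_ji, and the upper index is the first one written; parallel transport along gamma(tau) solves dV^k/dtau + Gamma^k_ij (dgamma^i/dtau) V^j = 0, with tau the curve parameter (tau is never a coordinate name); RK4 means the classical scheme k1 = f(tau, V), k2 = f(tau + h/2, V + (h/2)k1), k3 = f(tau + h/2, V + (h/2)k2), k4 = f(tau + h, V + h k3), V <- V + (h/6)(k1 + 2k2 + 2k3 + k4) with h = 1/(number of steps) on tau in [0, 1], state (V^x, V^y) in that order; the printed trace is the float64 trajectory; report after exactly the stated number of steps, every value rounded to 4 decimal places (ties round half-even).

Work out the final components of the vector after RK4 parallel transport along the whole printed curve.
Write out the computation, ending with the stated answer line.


gamma'(tau) = (1, -2*tau); f(tau, V)^k = -Gamma^k_ij(gamma(tau)) gamma'^i(tau) V^j; h = 1/4; intermediate values shown to 6 dp
curve data and Christoffel symbols at the stage parameters:
  tau = 0.000000: gamma = (0.375000, 0.125000), gamma' = (1.000000, 0.000000); Gamma_xxx = 0.045445, Gamma_xxy = 0.000000, Gamma_xyy = 0.000000, Gamma_yxx = -0.323164, Gamma_yxy = 0.000000, Gamma_yyy = 0.000000
  tau = 0.125000: gamma = (0.500000, 0.109375), gamma' = (1.000000, -0.250000); Gamma_xxx = 0.059801, Gamma_xxy = 0.000000, Gamma_xyy = 0.000000, Gamma_yxx = -0.318937, Gamma_yxy = 0.000000, Gamma_yyy = 0.000000
  tau = 0.250000: gamma = (0.625000, 0.062500), gamma' = (1.000000, -0.500000); Gamma_xxx = 0.073514, Gamma_xxy = 0.000000, Gamma_xyy = 0.000000, Gamma_yxx = -0.313661, Gamma_yxy = 0.000000, Gamma_yyy = 0.000000
  tau = 0.375000: gamma = (0.750000, -0.015625), gamma' = (1.000000, -0.750000); Gamma_xxx = 0.086469, Gamma_xxy = 0.000000, Gamma_xyy = 0.000000, Gamma_yxx = -0.307446, Gamma_yxy = 0.000000, Gamma_yyy = 0.000000
  tau = 0.500000: gamma = (0.875000, -0.125000), gamma' = (1.000000, -1.000000); Gamma_xxx = 0.098572, Gamma_xxy = 0.000000, Gamma_xyy = 0.000000, Gamma_yxx = -0.300411, Gamma_yxy = 0.000000, Gamma_yyy = 0.000000
  tau = 0.625000: gamma = (1.000000, -0.265625), gamma' = (1.000000, -1.250000); Gamma_xxx = 0.109756, Gamma_xxy = 0.000000, Gamma_xyy = 0.000000, Gamma_yxx = -0.292683, Gamma_yxy = 0.000000, Gamma_yyy = 0.000000
  tau = 0.750000: gamma = (1.125000, -0.437500), gamma' = (1.000000, -1.500000); Gamma_xxx = 0.119978, Gamma_xxy = 0.000000, Gamma_xyy = 0.000000, Gamma_yxx = -0.284392, Gamma_yxy = 0.000000, Gamma_yyy = 0.000000
  tau = 0.875000: gamma = (1.250000, -0.640625), gamma' = (1.000000, -1.750000); Gamma_xxx = 0.129218, Gamma_xxy = 0.000000, Gamma_xyy = 0.000000, Gamma_yxx = -0.275664, Gamma_yxy = 0.000000, Gamma_yyy = 0.000000
  tau = 1.000000: gamma = (1.375000, -0.875000), gamma' = (1.000000, -2.000000); Gamma_xxx = 0.137476, Gamma_xxy = 0.000000, Gamma_xyy = 0.000000, Gamma_yxx = -0.266620, Gamma_yxy = 0.000000, Gamma_yyy = 0.000000
step 0: V^x = -0.6250, V^y = 0.1250
step 1: k1 = (0.028403, -0.201978), k2 = (0.037163, -0.198203), k3 = (0.037098, -0.197854), k4 = (0.045265, -0.193129); V <- V + (h/6)(k1 + 2k2 + 2k3 + k4): V^x = -0.6157, V^y = 0.0755
step 2: k1 = (0.045266, -0.193135), k2 = (0.052753, -0.187568), k3 = (0.052673, -0.187280), k4 = (0.059397, -0.181020); V <- V + (h/6)(k1 + 2k2 + 2k3 + k4): V^x = -0.6026, V^y = 0.0287
step 3: k1 = (0.059399, -0.181026), k2 = (0.065324, -0.174196), k3 = (0.065242, -0.173980), k4 = (0.070341, -0.166735); V <- V + (h/6)(k1 + 2k2 + 2k3 + k4): V^x = -0.5863, V^y = -0.0148
step 4: k1 = (0.070344, -0.166742), k2 = (0.074625, -0.159200), k3 = (0.074556, -0.159053), k4 = (0.078041, -0.151352); V <- V + (h/6)(k1 + 2k2 + 2k3 + k4): V^x = -0.5677, V^y = -0.0546

Answer: V^x = -0.5677, V^y = -0.0546


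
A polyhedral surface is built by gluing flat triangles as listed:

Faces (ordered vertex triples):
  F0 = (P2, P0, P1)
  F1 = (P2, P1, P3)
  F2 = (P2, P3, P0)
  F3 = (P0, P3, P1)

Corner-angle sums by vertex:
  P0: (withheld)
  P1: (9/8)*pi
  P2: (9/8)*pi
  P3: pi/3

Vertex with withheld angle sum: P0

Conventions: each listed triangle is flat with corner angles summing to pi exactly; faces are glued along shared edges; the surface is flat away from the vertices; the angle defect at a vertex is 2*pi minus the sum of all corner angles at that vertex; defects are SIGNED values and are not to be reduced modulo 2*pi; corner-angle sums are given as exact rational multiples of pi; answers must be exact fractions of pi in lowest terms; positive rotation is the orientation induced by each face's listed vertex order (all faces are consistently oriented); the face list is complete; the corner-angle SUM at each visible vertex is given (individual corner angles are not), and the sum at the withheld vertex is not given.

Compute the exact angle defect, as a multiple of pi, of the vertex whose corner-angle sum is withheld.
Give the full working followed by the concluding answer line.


V = 4, E = 6, F = 4; chi = V - E + F = 2
Gauss-Bonnet: total defect = 2*pi*chi = 4*pi; visible defects sum to (41/12)*pi

Answer: defect(P0) = (7/12)*pi


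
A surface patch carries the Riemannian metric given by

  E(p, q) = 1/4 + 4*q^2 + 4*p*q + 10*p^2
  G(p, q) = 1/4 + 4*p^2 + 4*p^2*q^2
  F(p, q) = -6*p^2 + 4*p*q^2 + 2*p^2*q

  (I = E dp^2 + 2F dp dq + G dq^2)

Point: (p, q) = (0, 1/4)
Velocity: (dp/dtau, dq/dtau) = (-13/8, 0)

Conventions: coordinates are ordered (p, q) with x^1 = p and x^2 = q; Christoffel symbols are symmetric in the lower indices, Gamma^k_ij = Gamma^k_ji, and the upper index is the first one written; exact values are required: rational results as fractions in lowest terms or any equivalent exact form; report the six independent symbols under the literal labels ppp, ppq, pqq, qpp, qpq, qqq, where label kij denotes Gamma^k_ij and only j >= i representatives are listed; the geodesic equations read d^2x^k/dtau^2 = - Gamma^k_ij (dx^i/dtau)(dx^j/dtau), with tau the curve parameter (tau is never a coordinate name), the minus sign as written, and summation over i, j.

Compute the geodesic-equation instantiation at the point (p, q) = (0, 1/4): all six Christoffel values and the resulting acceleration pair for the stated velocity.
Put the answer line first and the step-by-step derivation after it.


Answer: Gamma_ppp = 1, Gamma_ppq = 2, Gamma_pqq = 0, Gamma_qpp = -3, Gamma_qpq = 0, Gamma_qqq = 0; accelerations (d^2p/dtau^2, d^2q/dtau^2) = (-169/64, 507/64)

E = 1/2, F = 0, G = 1/4 at the point
E_p = 1, E_q = 2, F_p = 1/4, F_q = 0, G_p = 0, G_q = 0
EG - F^2 = 1/8;  g^inv = (8) * [[1/4, 0], [0, 1/2]]
first-kind symbols [ij,l] = (1/2)(d_i g_jl + d_j g_il - d_l g_ij): [pp,p] = E_p/2 = 1/2, [pp,q] = F_p - E_q/2 = -3/4, [pq,p] = E_q/2 = 1, [pq,q] = G_p/2 = 0, [qq,p] = F_q - G_p/2 = 0, [qq,q] = G_q/2 = 0
Gamma^p_ij = (G*[ij,p] - F*[ij,q])/(EG - F^2), Gamma^q_ij = (E*[ij,q] - F*[ij,p])/(EG - F^2)
Gamma_ppp = 1, Gamma_ppq = 2, Gamma_pqq = 0, Gamma_qpp = -3, Gamma_qpq = 0, Gamma_qqq = 0
d^2p/dtau^2 = -(Gamma_ppp*(-13/8)^2 + 2*Gamma_ppq*(-13/8)*(0) + Gamma_pqq*(0)^2) = -169/64
d^2q/dtau^2 = -(Gamma_qpp*(-13/8)^2 + 2*Gamma_qpq*(-13/8)*(0) + Gamma_qqq*(0)^2) = 507/64


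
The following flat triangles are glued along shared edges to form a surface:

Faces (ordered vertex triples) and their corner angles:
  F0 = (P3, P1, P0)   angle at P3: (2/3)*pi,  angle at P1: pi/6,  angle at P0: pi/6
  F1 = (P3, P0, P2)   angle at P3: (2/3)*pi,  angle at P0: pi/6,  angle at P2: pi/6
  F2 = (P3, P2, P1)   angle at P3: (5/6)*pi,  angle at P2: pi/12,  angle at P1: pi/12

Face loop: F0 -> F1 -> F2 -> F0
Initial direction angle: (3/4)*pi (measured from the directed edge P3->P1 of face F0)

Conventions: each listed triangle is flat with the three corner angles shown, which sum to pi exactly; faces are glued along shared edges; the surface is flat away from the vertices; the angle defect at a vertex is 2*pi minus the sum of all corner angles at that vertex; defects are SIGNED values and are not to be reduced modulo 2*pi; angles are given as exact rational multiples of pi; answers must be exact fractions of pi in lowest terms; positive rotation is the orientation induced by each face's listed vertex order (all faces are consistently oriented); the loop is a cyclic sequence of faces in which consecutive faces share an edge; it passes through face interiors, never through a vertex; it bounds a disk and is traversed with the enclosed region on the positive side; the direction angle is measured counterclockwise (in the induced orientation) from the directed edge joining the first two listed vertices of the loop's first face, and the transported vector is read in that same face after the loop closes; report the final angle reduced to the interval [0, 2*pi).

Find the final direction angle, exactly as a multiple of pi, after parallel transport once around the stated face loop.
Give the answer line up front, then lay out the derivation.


Answer: final direction angle = (7/12)*pi

enclosed vertex P3: corner angles sum to (13/6)*pi, defect = 2*pi - (13/6)*pi = -pi/6
transport around the loop rotates by the sum of enclosed defects; add to the initial angle mod 2*pi
final angle = (3/4)*pi - pi/6 = (7/12)*pi (mod 2*pi)


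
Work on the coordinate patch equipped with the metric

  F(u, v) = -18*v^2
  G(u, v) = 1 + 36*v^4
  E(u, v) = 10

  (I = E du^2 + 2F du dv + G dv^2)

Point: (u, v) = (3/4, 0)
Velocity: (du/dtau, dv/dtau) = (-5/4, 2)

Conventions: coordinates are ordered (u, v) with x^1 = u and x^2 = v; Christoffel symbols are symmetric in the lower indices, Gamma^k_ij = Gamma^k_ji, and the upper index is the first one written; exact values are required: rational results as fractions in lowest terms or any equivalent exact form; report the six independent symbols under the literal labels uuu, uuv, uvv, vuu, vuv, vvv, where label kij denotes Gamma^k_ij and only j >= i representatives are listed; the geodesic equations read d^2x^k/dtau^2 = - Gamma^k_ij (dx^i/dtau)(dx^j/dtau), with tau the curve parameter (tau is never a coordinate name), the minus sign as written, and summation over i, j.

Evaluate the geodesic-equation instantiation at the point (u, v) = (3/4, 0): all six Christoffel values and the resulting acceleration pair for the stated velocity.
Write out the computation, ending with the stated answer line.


E = 10, F = 0, G = 1 at the point
E_u = 0, E_v = 0, F_u = 0, F_v = 0, G_u = 0, G_v = 0
EG - F^2 = 10;  g^inv = (1/10) * [[1, 0], [0, 10]]
first-kind symbols [ij,l] = (1/2)(d_i g_jl + d_j g_il - d_l g_ij): [uu,u] = E_u/2 = 0, [uu,v] = F_u - E_v/2 = 0, [uv,u] = E_v/2 = 0, [uv,v] = G_u/2 = 0, [vv,u] = F_v - G_u/2 = 0, [vv,v] = G_v/2 = 0
Gamma^u_ij = (G*[ij,u] - F*[ij,v])/(EG - F^2), Gamma^v_ij = (E*[ij,v] - F*[ij,u])/(EG - F^2)
Gamma_uuu = 0, Gamma_uuv = 0, Gamma_uvv = 0, Gamma_vuu = 0, Gamma_vuv = 0, Gamma_vvv = 0
d^2u/dtau^2 = -(Gamma_uuu*(-5/4)^2 + 2*Gamma_uuv*(-5/4)*(2) + Gamma_uvv*(2)^2) = 0
d^2v/dtau^2 = -(Gamma_vuu*(-5/4)^2 + 2*Gamma_vuv*(-5/4)*(2) + Gamma_vvv*(2)^2) = 0

Answer: Gamma_uuu = 0, Gamma_uuv = 0, Gamma_uvv = 0, Gamma_vuu = 0, Gamma_vuv = 0, Gamma_vvv = 0; accelerations (d^2u/dtau^2, d^2v/dtau^2) = (0, 0)


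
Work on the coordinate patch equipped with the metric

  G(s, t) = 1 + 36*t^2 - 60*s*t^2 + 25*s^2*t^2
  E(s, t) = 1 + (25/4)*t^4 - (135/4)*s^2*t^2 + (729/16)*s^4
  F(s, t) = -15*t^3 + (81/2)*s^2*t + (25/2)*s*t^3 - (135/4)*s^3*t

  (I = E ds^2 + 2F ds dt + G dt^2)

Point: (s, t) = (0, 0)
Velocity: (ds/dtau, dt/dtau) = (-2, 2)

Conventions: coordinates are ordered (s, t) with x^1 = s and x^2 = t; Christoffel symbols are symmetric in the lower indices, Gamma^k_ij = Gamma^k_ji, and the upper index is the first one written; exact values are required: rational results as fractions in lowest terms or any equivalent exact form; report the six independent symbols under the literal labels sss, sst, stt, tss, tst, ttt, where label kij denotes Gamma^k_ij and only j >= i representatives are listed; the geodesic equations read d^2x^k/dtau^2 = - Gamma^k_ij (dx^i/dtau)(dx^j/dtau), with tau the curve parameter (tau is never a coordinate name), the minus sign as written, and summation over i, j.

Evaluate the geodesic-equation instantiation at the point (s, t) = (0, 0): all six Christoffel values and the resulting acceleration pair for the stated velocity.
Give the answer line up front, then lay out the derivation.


Answer: Gamma_sss = 0, Gamma_sst = 0, Gamma_stt = 0, Gamma_tss = 0, Gamma_tst = 0, Gamma_ttt = 0; accelerations (d^2s/dtau^2, d^2t/dtau^2) = (0, 0)

E = 1, F = 0, G = 1 at the point
E_s = 0, E_t = 0, F_s = 0, F_t = 0, G_s = 0, G_t = 0
EG - F^2 = 1;  g^inv = (1) * [[1, 0], [0, 1]]
first-kind symbols [ij,l] = (1/2)(d_i g_jl + d_j g_il - d_l g_ij): [ss,s] = E_s/2 = 0, [ss,t] = F_s - E_t/2 = 0, [st,s] = E_t/2 = 0, [st,t] = G_s/2 = 0, [tt,s] = F_t - G_s/2 = 0, [tt,t] = G_t/2 = 0
Gamma^s_ij = (G*[ij,s] - F*[ij,t])/(EG - F^2), Gamma^t_ij = (E*[ij,t] - F*[ij,s])/(EG - F^2)
Gamma_sss = 0, Gamma_sst = 0, Gamma_stt = 0, Gamma_tss = 0, Gamma_tst = 0, Gamma_ttt = 0
d^2s/dtau^2 = -(Gamma_sss*(-2)^2 + 2*Gamma_sst*(-2)*(2) + Gamma_stt*(2)^2) = 0
d^2t/dtau^2 = -(Gamma_tss*(-2)^2 + 2*Gamma_tst*(-2)*(2) + Gamma_ttt*(2)^2) = 0
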